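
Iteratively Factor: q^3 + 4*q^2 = (q + 4)*(q^2) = q*(q + 4)*(q)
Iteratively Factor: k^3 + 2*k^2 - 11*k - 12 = (k + 4)*(k^2 - 2*k - 3) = (k - 3)*(k + 4)*(k + 1)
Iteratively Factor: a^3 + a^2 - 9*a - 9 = (a - 3)*(a^2 + 4*a + 3) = (a - 3)*(a + 1)*(a + 3)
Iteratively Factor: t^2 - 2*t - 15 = (t + 3)*(t - 5)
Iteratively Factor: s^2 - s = (s)*(s - 1)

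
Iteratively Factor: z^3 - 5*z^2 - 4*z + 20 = (z + 2)*(z^2 - 7*z + 10) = (z - 5)*(z + 2)*(z - 2)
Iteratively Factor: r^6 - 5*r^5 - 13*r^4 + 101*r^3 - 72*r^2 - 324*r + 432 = (r + 2)*(r^5 - 7*r^4 + r^3 + 99*r^2 - 270*r + 216) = (r - 3)*(r + 2)*(r^4 - 4*r^3 - 11*r^2 + 66*r - 72) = (r - 3)*(r + 2)*(r + 4)*(r^3 - 8*r^2 + 21*r - 18) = (r - 3)*(r - 2)*(r + 2)*(r + 4)*(r^2 - 6*r + 9) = (r - 3)^2*(r - 2)*(r + 2)*(r + 4)*(r - 3)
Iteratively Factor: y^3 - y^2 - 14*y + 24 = (y - 3)*(y^2 + 2*y - 8) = (y - 3)*(y - 2)*(y + 4)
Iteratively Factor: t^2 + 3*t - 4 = (t + 4)*(t - 1)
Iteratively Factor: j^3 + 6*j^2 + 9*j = (j + 3)*(j^2 + 3*j) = j*(j + 3)*(j + 3)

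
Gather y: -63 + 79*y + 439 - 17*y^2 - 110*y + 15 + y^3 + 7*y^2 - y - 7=y^3 - 10*y^2 - 32*y + 384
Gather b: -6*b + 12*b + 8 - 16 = 6*b - 8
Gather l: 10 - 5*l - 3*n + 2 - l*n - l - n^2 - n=l*(-n - 6) - n^2 - 4*n + 12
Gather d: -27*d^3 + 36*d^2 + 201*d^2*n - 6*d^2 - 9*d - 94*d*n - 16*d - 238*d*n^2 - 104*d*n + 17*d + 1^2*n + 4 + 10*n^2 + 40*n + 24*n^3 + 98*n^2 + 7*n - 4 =-27*d^3 + d^2*(201*n + 30) + d*(-238*n^2 - 198*n - 8) + 24*n^3 + 108*n^2 + 48*n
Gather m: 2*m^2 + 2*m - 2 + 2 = 2*m^2 + 2*m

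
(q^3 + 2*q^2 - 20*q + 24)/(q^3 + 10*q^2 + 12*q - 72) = (q - 2)/(q + 6)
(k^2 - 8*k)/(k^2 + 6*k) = (k - 8)/(k + 6)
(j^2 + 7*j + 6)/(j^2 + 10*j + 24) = (j + 1)/(j + 4)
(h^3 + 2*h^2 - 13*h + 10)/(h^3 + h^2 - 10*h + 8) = (h + 5)/(h + 4)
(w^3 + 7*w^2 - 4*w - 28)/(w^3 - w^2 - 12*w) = (-w^3 - 7*w^2 + 4*w + 28)/(w*(-w^2 + w + 12))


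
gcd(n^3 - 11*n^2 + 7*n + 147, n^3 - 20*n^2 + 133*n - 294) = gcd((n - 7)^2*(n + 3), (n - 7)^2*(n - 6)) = n^2 - 14*n + 49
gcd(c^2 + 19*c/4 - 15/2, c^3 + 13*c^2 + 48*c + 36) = c + 6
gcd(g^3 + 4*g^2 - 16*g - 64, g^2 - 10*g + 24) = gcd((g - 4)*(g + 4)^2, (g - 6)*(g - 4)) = g - 4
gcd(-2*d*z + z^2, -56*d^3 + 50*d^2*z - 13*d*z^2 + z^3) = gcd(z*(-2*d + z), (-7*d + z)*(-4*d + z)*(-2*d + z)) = -2*d + z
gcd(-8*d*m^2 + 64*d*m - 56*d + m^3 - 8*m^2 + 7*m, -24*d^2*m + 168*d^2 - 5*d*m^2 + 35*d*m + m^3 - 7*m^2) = 8*d*m - 56*d - m^2 + 7*m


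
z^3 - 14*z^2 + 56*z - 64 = (z - 8)*(z - 4)*(z - 2)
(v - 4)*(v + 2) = v^2 - 2*v - 8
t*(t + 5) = t^2 + 5*t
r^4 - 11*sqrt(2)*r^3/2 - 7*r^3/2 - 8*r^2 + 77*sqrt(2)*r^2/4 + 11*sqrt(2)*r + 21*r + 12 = (r - 4)*(r + 1/2)*(r - 6*sqrt(2))*(r + sqrt(2)/2)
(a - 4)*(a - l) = a^2 - a*l - 4*a + 4*l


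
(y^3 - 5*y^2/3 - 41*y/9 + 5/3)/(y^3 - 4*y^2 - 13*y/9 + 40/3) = (3*y - 1)/(3*y - 8)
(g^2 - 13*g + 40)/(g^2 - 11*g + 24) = (g - 5)/(g - 3)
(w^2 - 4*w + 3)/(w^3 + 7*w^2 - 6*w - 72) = (w - 1)/(w^2 + 10*w + 24)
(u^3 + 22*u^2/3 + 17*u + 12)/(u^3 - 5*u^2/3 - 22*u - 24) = (u + 3)/(u - 6)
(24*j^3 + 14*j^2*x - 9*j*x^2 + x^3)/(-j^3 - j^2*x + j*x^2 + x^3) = (24*j^2 - 10*j*x + x^2)/(-j^2 + x^2)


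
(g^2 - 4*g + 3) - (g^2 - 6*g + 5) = 2*g - 2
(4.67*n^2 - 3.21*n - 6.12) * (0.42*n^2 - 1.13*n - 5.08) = 1.9614*n^4 - 6.6253*n^3 - 22.6667*n^2 + 23.2224*n + 31.0896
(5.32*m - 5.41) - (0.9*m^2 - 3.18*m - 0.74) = -0.9*m^2 + 8.5*m - 4.67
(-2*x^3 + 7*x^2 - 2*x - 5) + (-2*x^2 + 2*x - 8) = -2*x^3 + 5*x^2 - 13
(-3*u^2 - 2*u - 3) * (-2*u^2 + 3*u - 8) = 6*u^4 - 5*u^3 + 24*u^2 + 7*u + 24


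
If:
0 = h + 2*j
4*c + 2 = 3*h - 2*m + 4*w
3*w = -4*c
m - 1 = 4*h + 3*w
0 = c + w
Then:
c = 0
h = -4/5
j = 2/5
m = -11/5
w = 0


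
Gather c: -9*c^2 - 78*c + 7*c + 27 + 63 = -9*c^2 - 71*c + 90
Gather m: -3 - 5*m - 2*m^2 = -2*m^2 - 5*m - 3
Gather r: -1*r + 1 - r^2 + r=1 - r^2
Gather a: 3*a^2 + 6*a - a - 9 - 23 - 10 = 3*a^2 + 5*a - 42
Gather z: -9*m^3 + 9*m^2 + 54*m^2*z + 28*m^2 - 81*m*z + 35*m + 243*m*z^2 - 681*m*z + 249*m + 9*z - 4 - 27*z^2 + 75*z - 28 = -9*m^3 + 37*m^2 + 284*m + z^2*(243*m - 27) + z*(54*m^2 - 762*m + 84) - 32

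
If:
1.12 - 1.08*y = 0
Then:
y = 1.04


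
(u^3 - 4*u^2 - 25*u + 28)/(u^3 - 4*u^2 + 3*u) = (u^2 - 3*u - 28)/(u*(u - 3))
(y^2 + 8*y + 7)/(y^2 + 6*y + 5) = (y + 7)/(y + 5)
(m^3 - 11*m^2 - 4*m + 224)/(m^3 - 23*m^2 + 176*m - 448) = (m + 4)/(m - 8)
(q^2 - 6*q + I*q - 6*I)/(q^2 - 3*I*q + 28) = (q^2 + q*(-6 + I) - 6*I)/(q^2 - 3*I*q + 28)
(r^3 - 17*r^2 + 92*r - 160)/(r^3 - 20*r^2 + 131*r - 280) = (r - 4)/(r - 7)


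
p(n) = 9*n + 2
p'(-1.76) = 9.00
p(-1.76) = -13.84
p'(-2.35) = 9.00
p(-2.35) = -19.15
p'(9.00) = 9.00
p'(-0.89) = 9.00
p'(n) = 9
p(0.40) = 5.60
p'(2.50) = 9.00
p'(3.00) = 9.00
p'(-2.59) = 9.00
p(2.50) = 24.50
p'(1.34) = 9.00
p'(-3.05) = 9.00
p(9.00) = 83.00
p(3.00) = 29.00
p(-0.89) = -6.01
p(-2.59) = -21.31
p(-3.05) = -25.45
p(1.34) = 14.06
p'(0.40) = 9.00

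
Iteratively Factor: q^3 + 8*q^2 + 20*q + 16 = (q + 2)*(q^2 + 6*q + 8) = (q + 2)^2*(q + 4)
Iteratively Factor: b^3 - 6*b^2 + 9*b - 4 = (b - 1)*(b^2 - 5*b + 4) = (b - 4)*(b - 1)*(b - 1)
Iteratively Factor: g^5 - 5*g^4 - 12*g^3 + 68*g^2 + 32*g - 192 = (g - 4)*(g^4 - g^3 - 16*g^2 + 4*g + 48) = (g - 4)*(g + 3)*(g^3 - 4*g^2 - 4*g + 16) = (g - 4)*(g + 2)*(g + 3)*(g^2 - 6*g + 8) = (g - 4)*(g - 2)*(g + 2)*(g + 3)*(g - 4)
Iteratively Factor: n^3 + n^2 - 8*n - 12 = (n - 3)*(n^2 + 4*n + 4) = (n - 3)*(n + 2)*(n + 2)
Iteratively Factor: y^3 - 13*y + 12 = (y - 1)*(y^2 + y - 12) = (y - 1)*(y + 4)*(y - 3)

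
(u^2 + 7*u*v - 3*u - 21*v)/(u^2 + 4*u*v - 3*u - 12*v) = (u + 7*v)/(u + 4*v)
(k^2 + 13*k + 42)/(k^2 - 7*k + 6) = (k^2 + 13*k + 42)/(k^2 - 7*k + 6)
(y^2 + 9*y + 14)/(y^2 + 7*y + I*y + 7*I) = (y + 2)/(y + I)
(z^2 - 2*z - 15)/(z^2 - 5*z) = (z + 3)/z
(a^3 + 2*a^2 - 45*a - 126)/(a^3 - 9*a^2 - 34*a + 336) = (a + 3)/(a - 8)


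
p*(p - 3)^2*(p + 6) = p^4 - 27*p^2 + 54*p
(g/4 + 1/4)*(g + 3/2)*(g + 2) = g^3/4 + 9*g^2/8 + 13*g/8 + 3/4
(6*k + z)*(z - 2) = 6*k*z - 12*k + z^2 - 2*z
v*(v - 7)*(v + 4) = v^3 - 3*v^2 - 28*v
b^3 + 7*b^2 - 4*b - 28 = (b - 2)*(b + 2)*(b + 7)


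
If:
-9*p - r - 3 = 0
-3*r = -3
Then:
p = -4/9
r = 1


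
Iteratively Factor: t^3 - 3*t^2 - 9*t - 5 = (t + 1)*(t^2 - 4*t - 5) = (t + 1)^2*(t - 5)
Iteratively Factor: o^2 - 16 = (o - 4)*(o + 4)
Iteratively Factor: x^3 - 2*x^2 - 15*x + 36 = (x + 4)*(x^2 - 6*x + 9) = (x - 3)*(x + 4)*(x - 3)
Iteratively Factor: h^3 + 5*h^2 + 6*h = (h + 2)*(h^2 + 3*h) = (h + 2)*(h + 3)*(h)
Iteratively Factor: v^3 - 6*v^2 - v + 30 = (v + 2)*(v^2 - 8*v + 15) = (v - 3)*(v + 2)*(v - 5)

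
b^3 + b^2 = b^2*(b + 1)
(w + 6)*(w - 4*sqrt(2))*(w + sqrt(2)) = w^3 - 3*sqrt(2)*w^2 + 6*w^2 - 18*sqrt(2)*w - 8*w - 48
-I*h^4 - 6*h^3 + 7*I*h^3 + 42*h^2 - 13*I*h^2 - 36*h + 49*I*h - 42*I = (h - 6)*(h - 7*I)*(h + I)*(-I*h + I)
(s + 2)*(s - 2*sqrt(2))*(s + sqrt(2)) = s^3 - sqrt(2)*s^2 + 2*s^2 - 4*s - 2*sqrt(2)*s - 8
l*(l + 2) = l^2 + 2*l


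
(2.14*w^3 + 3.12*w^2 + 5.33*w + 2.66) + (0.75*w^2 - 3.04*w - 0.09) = 2.14*w^3 + 3.87*w^2 + 2.29*w + 2.57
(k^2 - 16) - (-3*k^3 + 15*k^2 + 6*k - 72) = 3*k^3 - 14*k^2 - 6*k + 56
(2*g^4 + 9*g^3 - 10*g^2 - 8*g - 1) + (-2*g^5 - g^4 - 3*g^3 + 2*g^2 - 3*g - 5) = -2*g^5 + g^4 + 6*g^3 - 8*g^2 - 11*g - 6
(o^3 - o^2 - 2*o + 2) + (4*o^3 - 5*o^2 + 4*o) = 5*o^3 - 6*o^2 + 2*o + 2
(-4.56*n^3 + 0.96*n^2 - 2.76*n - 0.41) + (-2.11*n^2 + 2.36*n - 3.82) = -4.56*n^3 - 1.15*n^2 - 0.4*n - 4.23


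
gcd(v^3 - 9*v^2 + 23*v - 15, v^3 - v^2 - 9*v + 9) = v^2 - 4*v + 3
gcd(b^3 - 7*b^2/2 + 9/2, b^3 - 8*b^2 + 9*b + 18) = b^2 - 2*b - 3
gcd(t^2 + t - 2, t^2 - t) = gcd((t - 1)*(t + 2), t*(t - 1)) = t - 1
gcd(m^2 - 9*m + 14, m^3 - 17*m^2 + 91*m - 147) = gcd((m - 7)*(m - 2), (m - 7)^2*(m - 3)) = m - 7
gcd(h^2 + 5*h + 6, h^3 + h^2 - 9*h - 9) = h + 3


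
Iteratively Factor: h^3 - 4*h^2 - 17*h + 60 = (h - 5)*(h^2 + h - 12) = (h - 5)*(h - 3)*(h + 4)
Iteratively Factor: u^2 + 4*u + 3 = (u + 1)*(u + 3)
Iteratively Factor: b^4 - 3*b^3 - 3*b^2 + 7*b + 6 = (b - 3)*(b^3 - 3*b - 2) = (b - 3)*(b + 1)*(b^2 - b - 2) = (b - 3)*(b - 2)*(b + 1)*(b + 1)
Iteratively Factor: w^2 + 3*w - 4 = (w - 1)*(w + 4)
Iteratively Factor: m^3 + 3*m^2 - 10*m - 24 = (m - 3)*(m^2 + 6*m + 8) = (m - 3)*(m + 2)*(m + 4)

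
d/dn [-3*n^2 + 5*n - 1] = 5 - 6*n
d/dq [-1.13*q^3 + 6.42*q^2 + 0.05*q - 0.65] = -3.39*q^2 + 12.84*q + 0.05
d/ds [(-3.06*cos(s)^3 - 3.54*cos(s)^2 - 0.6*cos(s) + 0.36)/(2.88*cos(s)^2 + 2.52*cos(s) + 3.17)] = (8.8128*cos(s)^4 + 15.4224*cos(s)^3 + 36.2934*cos(s)^2 + 24.5172*cos(s) + 2.8092)*sin(s)/(8.2944*cos(s)^4 + 14.5152*cos(s)^3 + 24.6096*cos(s)^2 + 15.9768*cos(s) + 10.0489)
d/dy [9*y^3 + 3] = 27*y^2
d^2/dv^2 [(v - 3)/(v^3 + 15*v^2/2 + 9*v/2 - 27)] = 12*(3*(v - 3)*(2*v^2 + 10*v + 3)^2 - (2*v^2 + 10*v + (v - 3)*(2*v + 5) + 3)*(2*v^3 + 15*v^2 + 9*v - 54))/(2*v^3 + 15*v^2 + 9*v - 54)^3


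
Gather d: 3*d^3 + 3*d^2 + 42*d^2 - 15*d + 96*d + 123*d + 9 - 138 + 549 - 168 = 3*d^3 + 45*d^2 + 204*d + 252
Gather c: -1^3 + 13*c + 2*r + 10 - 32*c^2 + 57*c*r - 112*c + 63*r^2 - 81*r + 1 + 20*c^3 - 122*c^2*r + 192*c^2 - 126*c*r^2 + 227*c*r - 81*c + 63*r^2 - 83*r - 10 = 20*c^3 + c^2*(160 - 122*r) + c*(-126*r^2 + 284*r - 180) + 126*r^2 - 162*r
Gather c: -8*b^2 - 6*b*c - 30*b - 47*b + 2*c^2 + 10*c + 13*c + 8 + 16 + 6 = -8*b^2 - 77*b + 2*c^2 + c*(23 - 6*b) + 30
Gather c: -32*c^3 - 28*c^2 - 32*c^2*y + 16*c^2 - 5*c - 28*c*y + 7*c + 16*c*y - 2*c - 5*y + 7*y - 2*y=-32*c^3 + c^2*(-32*y - 12) - 12*c*y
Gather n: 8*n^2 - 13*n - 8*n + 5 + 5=8*n^2 - 21*n + 10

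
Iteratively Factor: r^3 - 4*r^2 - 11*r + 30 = (r + 3)*(r^2 - 7*r + 10) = (r - 5)*(r + 3)*(r - 2)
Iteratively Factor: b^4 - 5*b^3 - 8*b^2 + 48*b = (b - 4)*(b^3 - b^2 - 12*b) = (b - 4)^2*(b^2 + 3*b) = (b - 4)^2*(b + 3)*(b)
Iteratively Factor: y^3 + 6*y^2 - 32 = (y + 4)*(y^2 + 2*y - 8) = (y + 4)^2*(y - 2)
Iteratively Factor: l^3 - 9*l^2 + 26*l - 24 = (l - 3)*(l^2 - 6*l + 8) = (l - 3)*(l - 2)*(l - 4)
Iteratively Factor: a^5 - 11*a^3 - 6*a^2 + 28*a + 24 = (a - 2)*(a^4 + 2*a^3 - 7*a^2 - 20*a - 12) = (a - 2)*(a + 1)*(a^3 + a^2 - 8*a - 12) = (a - 2)*(a + 1)*(a + 2)*(a^2 - a - 6) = (a - 2)*(a + 1)*(a + 2)^2*(a - 3)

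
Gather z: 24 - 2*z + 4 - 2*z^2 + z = -2*z^2 - z + 28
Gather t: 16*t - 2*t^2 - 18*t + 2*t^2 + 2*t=0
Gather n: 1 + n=n + 1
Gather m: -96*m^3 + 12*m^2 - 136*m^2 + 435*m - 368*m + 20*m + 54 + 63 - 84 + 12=-96*m^3 - 124*m^2 + 87*m + 45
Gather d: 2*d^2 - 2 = 2*d^2 - 2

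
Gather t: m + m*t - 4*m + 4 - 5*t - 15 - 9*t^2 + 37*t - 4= -3*m - 9*t^2 + t*(m + 32) - 15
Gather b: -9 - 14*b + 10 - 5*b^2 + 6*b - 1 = -5*b^2 - 8*b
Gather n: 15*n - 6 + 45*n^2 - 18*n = 45*n^2 - 3*n - 6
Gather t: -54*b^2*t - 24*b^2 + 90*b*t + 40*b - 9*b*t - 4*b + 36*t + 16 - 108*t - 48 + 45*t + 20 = -24*b^2 + 36*b + t*(-54*b^2 + 81*b - 27) - 12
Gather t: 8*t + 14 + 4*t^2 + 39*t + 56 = 4*t^2 + 47*t + 70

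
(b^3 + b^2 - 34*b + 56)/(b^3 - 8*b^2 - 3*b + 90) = (b^3 + b^2 - 34*b + 56)/(b^3 - 8*b^2 - 3*b + 90)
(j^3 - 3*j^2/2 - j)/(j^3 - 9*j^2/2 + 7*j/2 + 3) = j/(j - 3)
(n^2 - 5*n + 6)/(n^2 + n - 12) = (n - 2)/(n + 4)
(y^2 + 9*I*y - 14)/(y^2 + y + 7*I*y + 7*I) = (y + 2*I)/(y + 1)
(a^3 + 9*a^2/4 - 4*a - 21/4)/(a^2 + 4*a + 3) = a - 7/4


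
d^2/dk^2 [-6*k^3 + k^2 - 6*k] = 2 - 36*k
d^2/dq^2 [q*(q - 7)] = 2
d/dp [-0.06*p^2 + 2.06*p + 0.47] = 2.06 - 0.12*p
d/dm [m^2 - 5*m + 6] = 2*m - 5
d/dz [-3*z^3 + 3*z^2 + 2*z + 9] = -9*z^2 + 6*z + 2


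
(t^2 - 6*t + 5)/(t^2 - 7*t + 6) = (t - 5)/(t - 6)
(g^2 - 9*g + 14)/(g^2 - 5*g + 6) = (g - 7)/(g - 3)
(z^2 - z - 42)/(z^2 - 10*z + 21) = (z + 6)/(z - 3)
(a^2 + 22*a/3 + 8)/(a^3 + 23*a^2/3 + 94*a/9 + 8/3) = 3/(3*a + 1)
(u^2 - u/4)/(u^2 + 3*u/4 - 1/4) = u/(u + 1)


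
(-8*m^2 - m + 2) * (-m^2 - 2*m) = 8*m^4 + 17*m^3 - 4*m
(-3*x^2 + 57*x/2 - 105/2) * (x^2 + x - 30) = -3*x^4 + 51*x^3/2 + 66*x^2 - 1815*x/2 + 1575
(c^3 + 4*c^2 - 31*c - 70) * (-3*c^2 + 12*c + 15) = -3*c^5 + 156*c^3 - 102*c^2 - 1305*c - 1050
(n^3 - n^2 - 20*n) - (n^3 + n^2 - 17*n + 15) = -2*n^2 - 3*n - 15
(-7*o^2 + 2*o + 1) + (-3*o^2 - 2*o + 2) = 3 - 10*o^2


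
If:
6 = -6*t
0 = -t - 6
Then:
No Solution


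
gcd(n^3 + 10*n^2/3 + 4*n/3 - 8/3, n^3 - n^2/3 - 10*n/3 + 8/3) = n + 2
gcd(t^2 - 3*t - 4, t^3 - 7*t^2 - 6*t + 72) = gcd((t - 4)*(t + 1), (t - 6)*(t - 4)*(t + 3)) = t - 4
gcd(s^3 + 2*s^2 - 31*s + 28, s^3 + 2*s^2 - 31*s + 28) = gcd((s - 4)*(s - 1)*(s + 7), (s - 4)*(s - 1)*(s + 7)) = s^3 + 2*s^2 - 31*s + 28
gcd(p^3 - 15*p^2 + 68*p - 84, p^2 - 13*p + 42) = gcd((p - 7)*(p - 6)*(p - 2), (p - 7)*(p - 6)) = p^2 - 13*p + 42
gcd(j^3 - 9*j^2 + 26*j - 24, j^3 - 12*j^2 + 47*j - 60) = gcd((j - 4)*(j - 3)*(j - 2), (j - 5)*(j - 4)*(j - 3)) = j^2 - 7*j + 12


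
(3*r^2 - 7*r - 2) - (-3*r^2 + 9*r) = 6*r^2 - 16*r - 2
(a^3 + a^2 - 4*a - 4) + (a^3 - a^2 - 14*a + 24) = 2*a^3 - 18*a + 20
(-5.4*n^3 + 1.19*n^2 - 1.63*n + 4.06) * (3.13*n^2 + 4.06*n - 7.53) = -16.902*n^5 - 18.1993*n^4 + 40.3915*n^3 - 2.8707*n^2 + 28.7575*n - 30.5718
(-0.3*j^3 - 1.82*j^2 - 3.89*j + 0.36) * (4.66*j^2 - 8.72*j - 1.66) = -1.398*j^5 - 5.8652*j^4 - 1.759*j^3 + 38.6196*j^2 + 3.3182*j - 0.5976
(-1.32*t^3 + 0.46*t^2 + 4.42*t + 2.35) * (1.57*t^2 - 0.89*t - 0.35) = -2.0724*t^5 + 1.897*t^4 + 6.992*t^3 - 0.4053*t^2 - 3.6385*t - 0.8225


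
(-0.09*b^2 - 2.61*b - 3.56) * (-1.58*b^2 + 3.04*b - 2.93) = 0.1422*b^4 + 3.8502*b^3 - 2.0459*b^2 - 3.1751*b + 10.4308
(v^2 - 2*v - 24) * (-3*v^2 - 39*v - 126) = -3*v^4 - 33*v^3 + 24*v^2 + 1188*v + 3024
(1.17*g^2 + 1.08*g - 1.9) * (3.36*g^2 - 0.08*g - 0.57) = 3.9312*g^4 + 3.5352*g^3 - 7.1373*g^2 - 0.4636*g + 1.083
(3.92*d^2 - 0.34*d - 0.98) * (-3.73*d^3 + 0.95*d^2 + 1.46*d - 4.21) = -14.6216*d^5 + 4.9922*d^4 + 9.0556*d^3 - 17.9306*d^2 + 0.000600000000000156*d + 4.1258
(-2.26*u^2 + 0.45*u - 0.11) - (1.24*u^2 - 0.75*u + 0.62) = -3.5*u^2 + 1.2*u - 0.73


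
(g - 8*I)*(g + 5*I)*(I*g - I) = I*g^3 + 3*g^2 - I*g^2 - 3*g + 40*I*g - 40*I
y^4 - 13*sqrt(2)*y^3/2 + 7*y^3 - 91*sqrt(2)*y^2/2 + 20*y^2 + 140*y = y*(y + 7)*(y - 4*sqrt(2))*(y - 5*sqrt(2)/2)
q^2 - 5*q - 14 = (q - 7)*(q + 2)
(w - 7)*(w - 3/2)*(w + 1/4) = w^3 - 33*w^2/4 + 67*w/8 + 21/8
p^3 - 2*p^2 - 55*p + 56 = (p - 8)*(p - 1)*(p + 7)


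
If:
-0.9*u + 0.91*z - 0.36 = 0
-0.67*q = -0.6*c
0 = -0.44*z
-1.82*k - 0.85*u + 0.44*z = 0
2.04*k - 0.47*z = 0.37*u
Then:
No Solution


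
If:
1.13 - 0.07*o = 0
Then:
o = 16.14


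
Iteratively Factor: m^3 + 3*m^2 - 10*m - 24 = (m - 3)*(m^2 + 6*m + 8) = (m - 3)*(m + 4)*(m + 2)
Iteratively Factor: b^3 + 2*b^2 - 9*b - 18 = (b + 2)*(b^2 - 9) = (b + 2)*(b + 3)*(b - 3)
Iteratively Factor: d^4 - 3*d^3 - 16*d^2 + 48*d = (d - 3)*(d^3 - 16*d) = d*(d - 3)*(d^2 - 16) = d*(d - 4)*(d - 3)*(d + 4)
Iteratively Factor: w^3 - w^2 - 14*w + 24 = (w - 3)*(w^2 + 2*w - 8) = (w - 3)*(w + 4)*(w - 2)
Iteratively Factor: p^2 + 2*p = (p + 2)*(p)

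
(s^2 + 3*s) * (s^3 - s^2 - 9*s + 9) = s^5 + 2*s^4 - 12*s^3 - 18*s^2 + 27*s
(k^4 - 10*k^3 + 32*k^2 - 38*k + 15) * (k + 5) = k^5 - 5*k^4 - 18*k^3 + 122*k^2 - 175*k + 75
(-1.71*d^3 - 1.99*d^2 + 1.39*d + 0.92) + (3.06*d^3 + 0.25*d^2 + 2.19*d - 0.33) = 1.35*d^3 - 1.74*d^2 + 3.58*d + 0.59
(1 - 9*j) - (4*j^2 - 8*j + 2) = -4*j^2 - j - 1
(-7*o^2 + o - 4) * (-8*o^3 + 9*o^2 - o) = 56*o^5 - 71*o^4 + 48*o^3 - 37*o^2 + 4*o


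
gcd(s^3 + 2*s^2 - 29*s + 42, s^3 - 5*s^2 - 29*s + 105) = s - 3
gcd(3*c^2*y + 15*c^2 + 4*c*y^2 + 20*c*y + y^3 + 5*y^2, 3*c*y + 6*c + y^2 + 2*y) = 3*c + y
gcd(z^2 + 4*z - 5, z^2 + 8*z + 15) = z + 5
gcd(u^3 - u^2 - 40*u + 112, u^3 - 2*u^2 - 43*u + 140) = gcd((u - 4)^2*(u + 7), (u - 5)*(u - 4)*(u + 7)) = u^2 + 3*u - 28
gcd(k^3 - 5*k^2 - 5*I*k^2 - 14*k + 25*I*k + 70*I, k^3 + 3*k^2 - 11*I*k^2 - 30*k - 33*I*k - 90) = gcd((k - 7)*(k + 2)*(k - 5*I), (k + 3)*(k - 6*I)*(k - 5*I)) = k - 5*I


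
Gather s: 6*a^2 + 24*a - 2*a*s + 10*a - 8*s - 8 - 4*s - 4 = 6*a^2 + 34*a + s*(-2*a - 12) - 12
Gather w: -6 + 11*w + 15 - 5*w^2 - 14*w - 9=-5*w^2 - 3*w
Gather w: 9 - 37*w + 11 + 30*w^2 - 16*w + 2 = 30*w^2 - 53*w + 22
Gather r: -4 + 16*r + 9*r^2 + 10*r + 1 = 9*r^2 + 26*r - 3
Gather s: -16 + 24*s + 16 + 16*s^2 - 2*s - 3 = 16*s^2 + 22*s - 3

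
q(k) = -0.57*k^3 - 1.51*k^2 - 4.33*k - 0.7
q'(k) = -1.71*k^2 - 3.02*k - 4.33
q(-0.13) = -0.16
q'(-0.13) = -3.97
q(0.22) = -1.73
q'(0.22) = -5.08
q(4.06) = -81.32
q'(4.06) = -44.78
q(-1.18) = 3.24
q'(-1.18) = -3.15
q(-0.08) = -0.36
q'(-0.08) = -4.10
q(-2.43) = 9.08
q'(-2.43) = -7.09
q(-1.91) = 6.03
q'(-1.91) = -4.80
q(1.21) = -9.16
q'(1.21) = -10.49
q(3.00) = -42.67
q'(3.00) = -28.78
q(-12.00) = 818.78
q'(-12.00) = -214.33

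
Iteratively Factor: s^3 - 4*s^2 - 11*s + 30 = (s - 2)*(s^2 - 2*s - 15) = (s - 5)*(s - 2)*(s + 3)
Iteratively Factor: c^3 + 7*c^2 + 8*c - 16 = (c + 4)*(c^2 + 3*c - 4) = (c + 4)^2*(c - 1)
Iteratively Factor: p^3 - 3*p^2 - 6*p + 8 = (p + 2)*(p^2 - 5*p + 4) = (p - 4)*(p + 2)*(p - 1)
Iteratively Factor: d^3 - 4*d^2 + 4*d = (d)*(d^2 - 4*d + 4) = d*(d - 2)*(d - 2)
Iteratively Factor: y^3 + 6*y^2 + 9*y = (y + 3)*(y^2 + 3*y) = y*(y + 3)*(y + 3)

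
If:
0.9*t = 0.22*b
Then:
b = 4.09090909090909*t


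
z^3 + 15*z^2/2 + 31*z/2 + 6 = (z + 1/2)*(z + 3)*(z + 4)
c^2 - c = c*(c - 1)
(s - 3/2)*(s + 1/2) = s^2 - s - 3/4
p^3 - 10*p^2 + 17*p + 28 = (p - 7)*(p - 4)*(p + 1)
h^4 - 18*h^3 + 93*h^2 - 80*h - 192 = (h - 8)^2*(h - 3)*(h + 1)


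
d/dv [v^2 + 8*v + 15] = 2*v + 8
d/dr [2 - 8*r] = -8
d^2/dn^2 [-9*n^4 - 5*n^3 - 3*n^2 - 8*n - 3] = -108*n^2 - 30*n - 6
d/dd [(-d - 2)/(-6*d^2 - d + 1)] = (6*d^2 + d - (d + 2)*(12*d + 1) - 1)/(6*d^2 + d - 1)^2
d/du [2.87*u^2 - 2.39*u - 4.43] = 5.74*u - 2.39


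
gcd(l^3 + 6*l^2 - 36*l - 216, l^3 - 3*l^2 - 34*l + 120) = l + 6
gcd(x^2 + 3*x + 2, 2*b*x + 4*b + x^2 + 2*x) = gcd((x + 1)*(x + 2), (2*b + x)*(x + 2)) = x + 2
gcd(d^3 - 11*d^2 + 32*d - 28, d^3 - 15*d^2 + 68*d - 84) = d^2 - 9*d + 14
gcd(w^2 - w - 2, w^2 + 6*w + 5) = w + 1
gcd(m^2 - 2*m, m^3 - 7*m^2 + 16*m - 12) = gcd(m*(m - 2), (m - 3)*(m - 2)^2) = m - 2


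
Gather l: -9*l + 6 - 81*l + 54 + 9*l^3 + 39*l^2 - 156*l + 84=9*l^3 + 39*l^2 - 246*l + 144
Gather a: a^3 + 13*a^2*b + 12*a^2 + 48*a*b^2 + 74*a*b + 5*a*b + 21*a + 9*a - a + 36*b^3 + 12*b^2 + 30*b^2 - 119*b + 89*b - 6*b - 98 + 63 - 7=a^3 + a^2*(13*b + 12) + a*(48*b^2 + 79*b + 29) + 36*b^3 + 42*b^2 - 36*b - 42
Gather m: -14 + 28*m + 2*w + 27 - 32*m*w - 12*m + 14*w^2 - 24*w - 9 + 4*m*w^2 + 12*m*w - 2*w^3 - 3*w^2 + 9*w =m*(4*w^2 - 20*w + 16) - 2*w^3 + 11*w^2 - 13*w + 4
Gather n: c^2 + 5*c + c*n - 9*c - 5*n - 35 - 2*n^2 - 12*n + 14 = c^2 - 4*c - 2*n^2 + n*(c - 17) - 21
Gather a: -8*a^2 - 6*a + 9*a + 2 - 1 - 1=-8*a^2 + 3*a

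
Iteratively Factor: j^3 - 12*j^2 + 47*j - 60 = (j - 4)*(j^2 - 8*j + 15) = (j - 4)*(j - 3)*(j - 5)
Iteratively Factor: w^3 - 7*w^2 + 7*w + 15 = (w - 3)*(w^2 - 4*w - 5) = (w - 5)*(w - 3)*(w + 1)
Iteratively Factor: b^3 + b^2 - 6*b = (b - 2)*(b^2 + 3*b) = (b - 2)*(b + 3)*(b)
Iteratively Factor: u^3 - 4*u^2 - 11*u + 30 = (u - 5)*(u^2 + u - 6) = (u - 5)*(u - 2)*(u + 3)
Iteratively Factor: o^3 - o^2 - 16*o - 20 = (o - 5)*(o^2 + 4*o + 4) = (o - 5)*(o + 2)*(o + 2)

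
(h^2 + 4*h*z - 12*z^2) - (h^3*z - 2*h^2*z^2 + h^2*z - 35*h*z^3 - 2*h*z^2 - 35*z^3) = -h^3*z + 2*h^2*z^2 - h^2*z + h^2 + 35*h*z^3 + 2*h*z^2 + 4*h*z + 35*z^3 - 12*z^2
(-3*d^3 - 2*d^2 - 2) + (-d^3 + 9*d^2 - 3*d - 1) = -4*d^3 + 7*d^2 - 3*d - 3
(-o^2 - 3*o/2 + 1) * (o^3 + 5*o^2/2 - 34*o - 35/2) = -o^5 - 4*o^4 + 125*o^3/4 + 71*o^2 - 31*o/4 - 35/2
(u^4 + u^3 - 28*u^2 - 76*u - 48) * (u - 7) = u^5 - 6*u^4 - 35*u^3 + 120*u^2 + 484*u + 336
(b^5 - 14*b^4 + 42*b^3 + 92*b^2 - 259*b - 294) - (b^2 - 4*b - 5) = b^5 - 14*b^4 + 42*b^3 + 91*b^2 - 255*b - 289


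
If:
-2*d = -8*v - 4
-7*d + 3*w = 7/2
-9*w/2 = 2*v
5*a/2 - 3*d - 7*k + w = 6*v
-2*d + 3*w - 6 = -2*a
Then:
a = 195/88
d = -17/44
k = 5567/3696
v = -105/176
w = 35/132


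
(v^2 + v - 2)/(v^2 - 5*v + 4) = (v + 2)/(v - 4)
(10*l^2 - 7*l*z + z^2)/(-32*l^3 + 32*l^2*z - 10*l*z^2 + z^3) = (-5*l + z)/(16*l^2 - 8*l*z + z^2)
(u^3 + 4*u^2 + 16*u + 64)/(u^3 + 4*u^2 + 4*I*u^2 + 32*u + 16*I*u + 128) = (u + 4*I)/(u + 8*I)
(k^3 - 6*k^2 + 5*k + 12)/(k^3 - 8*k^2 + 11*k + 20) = (k - 3)/(k - 5)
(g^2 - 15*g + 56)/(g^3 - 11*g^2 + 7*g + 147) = (g - 8)/(g^2 - 4*g - 21)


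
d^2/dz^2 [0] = 0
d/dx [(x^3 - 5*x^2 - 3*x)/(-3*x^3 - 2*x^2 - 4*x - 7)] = (-17*x^4 - 26*x^3 - 7*x^2 + 70*x + 21)/(9*x^6 + 12*x^5 + 28*x^4 + 58*x^3 + 44*x^2 + 56*x + 49)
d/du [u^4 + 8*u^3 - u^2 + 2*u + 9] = 4*u^3 + 24*u^2 - 2*u + 2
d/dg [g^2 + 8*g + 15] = 2*g + 8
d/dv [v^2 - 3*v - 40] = 2*v - 3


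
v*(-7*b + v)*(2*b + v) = -14*b^2*v - 5*b*v^2 + v^3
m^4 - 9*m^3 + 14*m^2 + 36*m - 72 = (m - 6)*(m - 3)*(m - 2)*(m + 2)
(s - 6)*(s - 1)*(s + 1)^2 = s^4 - 5*s^3 - 7*s^2 + 5*s + 6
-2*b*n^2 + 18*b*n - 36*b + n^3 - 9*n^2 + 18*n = (-2*b + n)*(n - 6)*(n - 3)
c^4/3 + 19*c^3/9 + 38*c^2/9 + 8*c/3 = c*(c/3 + 1)*(c + 4/3)*(c + 2)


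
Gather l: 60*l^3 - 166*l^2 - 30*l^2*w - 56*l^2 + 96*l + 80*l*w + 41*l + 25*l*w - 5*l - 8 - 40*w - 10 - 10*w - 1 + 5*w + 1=60*l^3 + l^2*(-30*w - 222) + l*(105*w + 132) - 45*w - 18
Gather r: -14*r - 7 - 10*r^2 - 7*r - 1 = -10*r^2 - 21*r - 8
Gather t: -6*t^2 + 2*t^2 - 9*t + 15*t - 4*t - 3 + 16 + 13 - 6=-4*t^2 + 2*t + 20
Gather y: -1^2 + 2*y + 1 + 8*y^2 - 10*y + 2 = 8*y^2 - 8*y + 2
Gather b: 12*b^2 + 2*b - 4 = 12*b^2 + 2*b - 4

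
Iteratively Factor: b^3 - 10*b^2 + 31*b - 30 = (b - 5)*(b^2 - 5*b + 6) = (b - 5)*(b - 3)*(b - 2)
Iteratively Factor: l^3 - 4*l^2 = (l)*(l^2 - 4*l) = l^2*(l - 4)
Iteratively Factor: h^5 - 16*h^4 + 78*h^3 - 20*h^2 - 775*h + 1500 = (h + 3)*(h^4 - 19*h^3 + 135*h^2 - 425*h + 500) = (h - 4)*(h + 3)*(h^3 - 15*h^2 + 75*h - 125) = (h - 5)*(h - 4)*(h + 3)*(h^2 - 10*h + 25) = (h - 5)^2*(h - 4)*(h + 3)*(h - 5)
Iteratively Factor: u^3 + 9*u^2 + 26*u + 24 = (u + 4)*(u^2 + 5*u + 6) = (u + 3)*(u + 4)*(u + 2)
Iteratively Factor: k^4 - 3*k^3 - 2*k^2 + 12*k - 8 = (k - 2)*(k^3 - k^2 - 4*k + 4) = (k - 2)*(k - 1)*(k^2 - 4) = (k - 2)^2*(k - 1)*(k + 2)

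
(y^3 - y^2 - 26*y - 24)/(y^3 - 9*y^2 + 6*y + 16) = (y^2 - 2*y - 24)/(y^2 - 10*y + 16)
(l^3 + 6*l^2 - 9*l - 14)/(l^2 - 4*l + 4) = (l^2 + 8*l + 7)/(l - 2)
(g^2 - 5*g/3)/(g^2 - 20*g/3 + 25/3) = g/(g - 5)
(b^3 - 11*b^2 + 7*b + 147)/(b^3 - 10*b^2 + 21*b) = (b^2 - 4*b - 21)/(b*(b - 3))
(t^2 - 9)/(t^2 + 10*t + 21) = (t - 3)/(t + 7)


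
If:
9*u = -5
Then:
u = -5/9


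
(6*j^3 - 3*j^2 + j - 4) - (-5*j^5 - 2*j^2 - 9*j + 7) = 5*j^5 + 6*j^3 - j^2 + 10*j - 11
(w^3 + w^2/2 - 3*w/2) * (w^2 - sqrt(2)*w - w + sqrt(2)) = w^5 - sqrt(2)*w^4 - w^4/2 - 2*w^3 + sqrt(2)*w^3/2 + 3*w^2/2 + 2*sqrt(2)*w^2 - 3*sqrt(2)*w/2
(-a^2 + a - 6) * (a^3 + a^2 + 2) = -a^5 - 5*a^3 - 8*a^2 + 2*a - 12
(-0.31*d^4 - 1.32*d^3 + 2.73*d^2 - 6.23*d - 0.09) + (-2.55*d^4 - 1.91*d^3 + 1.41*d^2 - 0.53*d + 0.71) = -2.86*d^4 - 3.23*d^3 + 4.14*d^2 - 6.76*d + 0.62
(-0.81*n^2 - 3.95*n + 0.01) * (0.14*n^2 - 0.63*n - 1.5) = -0.1134*n^4 - 0.0427*n^3 + 3.7049*n^2 + 5.9187*n - 0.015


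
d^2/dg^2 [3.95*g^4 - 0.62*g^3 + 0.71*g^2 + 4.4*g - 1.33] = 47.4*g^2 - 3.72*g + 1.42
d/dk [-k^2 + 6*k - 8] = 6 - 2*k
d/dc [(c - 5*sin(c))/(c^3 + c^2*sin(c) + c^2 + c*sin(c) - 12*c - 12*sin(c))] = (-6*c^3*cos(c) - 2*c^3 + 14*c^2*sin(c) - 6*c^2*cos(c) - c^2 + 10*c*sin(c)^2 + 10*c*sin(c) + 72*c*cos(c) + 5*sin(c)^2 - 72*sin(c))/((c - 3)^2*(c + 4)^2*(c + sin(c))^2)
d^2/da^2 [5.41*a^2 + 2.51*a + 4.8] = 10.8200000000000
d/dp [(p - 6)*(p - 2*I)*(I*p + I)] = 3*I*p^2 + p*(4 - 10*I) - 10 - 6*I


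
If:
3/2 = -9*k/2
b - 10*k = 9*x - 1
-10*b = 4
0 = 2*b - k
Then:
No Solution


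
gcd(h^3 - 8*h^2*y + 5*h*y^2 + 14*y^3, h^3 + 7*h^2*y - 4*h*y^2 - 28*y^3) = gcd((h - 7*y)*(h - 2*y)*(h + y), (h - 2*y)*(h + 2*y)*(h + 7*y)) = -h + 2*y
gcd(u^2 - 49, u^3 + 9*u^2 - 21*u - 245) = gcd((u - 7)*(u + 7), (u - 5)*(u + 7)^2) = u + 7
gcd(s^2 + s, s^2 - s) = s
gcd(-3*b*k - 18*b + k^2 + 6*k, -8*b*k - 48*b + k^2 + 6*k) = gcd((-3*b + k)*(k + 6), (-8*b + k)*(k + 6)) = k + 6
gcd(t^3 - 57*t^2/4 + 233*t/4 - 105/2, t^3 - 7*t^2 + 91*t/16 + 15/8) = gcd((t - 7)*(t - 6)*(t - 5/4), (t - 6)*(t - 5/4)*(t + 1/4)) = t^2 - 29*t/4 + 15/2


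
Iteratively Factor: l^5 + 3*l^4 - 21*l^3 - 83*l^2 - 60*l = (l + 4)*(l^4 - l^3 - 17*l^2 - 15*l) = (l - 5)*(l + 4)*(l^3 + 4*l^2 + 3*l) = (l - 5)*(l + 1)*(l + 4)*(l^2 + 3*l) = (l - 5)*(l + 1)*(l + 3)*(l + 4)*(l)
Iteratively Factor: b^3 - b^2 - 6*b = (b - 3)*(b^2 + 2*b) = b*(b - 3)*(b + 2)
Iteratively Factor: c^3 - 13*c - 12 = (c + 3)*(c^2 - 3*c - 4) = (c + 1)*(c + 3)*(c - 4)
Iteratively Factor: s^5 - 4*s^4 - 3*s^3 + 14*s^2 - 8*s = (s - 1)*(s^4 - 3*s^3 - 6*s^2 + 8*s) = (s - 4)*(s - 1)*(s^3 + s^2 - 2*s) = s*(s - 4)*(s - 1)*(s^2 + s - 2) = s*(s - 4)*(s - 1)*(s + 2)*(s - 1)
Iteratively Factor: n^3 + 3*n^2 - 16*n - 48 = (n - 4)*(n^2 + 7*n + 12) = (n - 4)*(n + 3)*(n + 4)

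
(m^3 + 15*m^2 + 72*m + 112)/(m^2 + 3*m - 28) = (m^2 + 8*m + 16)/(m - 4)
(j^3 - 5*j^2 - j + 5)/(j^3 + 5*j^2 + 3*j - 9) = (j^2 - 4*j - 5)/(j^2 + 6*j + 9)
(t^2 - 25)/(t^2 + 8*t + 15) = (t - 5)/(t + 3)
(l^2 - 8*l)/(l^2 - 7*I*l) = (l - 8)/(l - 7*I)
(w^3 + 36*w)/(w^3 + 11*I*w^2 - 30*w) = (w - 6*I)/(w + 5*I)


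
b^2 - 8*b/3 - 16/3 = (b - 4)*(b + 4/3)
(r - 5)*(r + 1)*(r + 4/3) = r^3 - 8*r^2/3 - 31*r/3 - 20/3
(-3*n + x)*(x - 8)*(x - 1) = -3*n*x^2 + 27*n*x - 24*n + x^3 - 9*x^2 + 8*x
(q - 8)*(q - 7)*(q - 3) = q^3 - 18*q^2 + 101*q - 168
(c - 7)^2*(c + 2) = c^3 - 12*c^2 + 21*c + 98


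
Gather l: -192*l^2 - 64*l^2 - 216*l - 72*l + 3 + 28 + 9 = -256*l^2 - 288*l + 40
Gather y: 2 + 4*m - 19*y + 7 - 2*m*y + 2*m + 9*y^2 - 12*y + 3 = 6*m + 9*y^2 + y*(-2*m - 31) + 12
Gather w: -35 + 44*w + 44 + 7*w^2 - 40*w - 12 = 7*w^2 + 4*w - 3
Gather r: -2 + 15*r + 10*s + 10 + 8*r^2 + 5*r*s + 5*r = 8*r^2 + r*(5*s + 20) + 10*s + 8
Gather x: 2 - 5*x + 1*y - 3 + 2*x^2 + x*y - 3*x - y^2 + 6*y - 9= 2*x^2 + x*(y - 8) - y^2 + 7*y - 10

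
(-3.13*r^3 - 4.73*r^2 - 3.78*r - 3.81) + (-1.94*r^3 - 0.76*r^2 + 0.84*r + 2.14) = -5.07*r^3 - 5.49*r^2 - 2.94*r - 1.67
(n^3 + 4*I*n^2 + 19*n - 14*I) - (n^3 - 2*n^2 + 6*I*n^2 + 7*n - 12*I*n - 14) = 2*n^2 - 2*I*n^2 + 12*n + 12*I*n + 14 - 14*I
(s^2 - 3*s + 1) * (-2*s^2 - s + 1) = -2*s^4 + 5*s^3 + 2*s^2 - 4*s + 1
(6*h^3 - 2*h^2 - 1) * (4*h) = 24*h^4 - 8*h^3 - 4*h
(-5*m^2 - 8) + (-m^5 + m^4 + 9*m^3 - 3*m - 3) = -m^5 + m^4 + 9*m^3 - 5*m^2 - 3*m - 11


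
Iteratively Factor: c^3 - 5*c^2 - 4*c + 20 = (c + 2)*(c^2 - 7*c + 10) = (c - 5)*(c + 2)*(c - 2)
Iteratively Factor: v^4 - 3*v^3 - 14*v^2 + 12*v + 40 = (v + 2)*(v^3 - 5*v^2 - 4*v + 20) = (v - 5)*(v + 2)*(v^2 - 4) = (v - 5)*(v + 2)^2*(v - 2)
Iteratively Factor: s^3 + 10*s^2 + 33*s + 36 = (s + 3)*(s^2 + 7*s + 12) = (s + 3)*(s + 4)*(s + 3)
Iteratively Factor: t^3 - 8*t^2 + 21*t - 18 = (t - 2)*(t^2 - 6*t + 9) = (t - 3)*(t - 2)*(t - 3)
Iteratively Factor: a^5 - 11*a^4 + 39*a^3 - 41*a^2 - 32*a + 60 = (a - 3)*(a^4 - 8*a^3 + 15*a^2 + 4*a - 20) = (a - 3)*(a + 1)*(a^3 - 9*a^2 + 24*a - 20) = (a - 3)*(a - 2)*(a + 1)*(a^2 - 7*a + 10) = (a - 3)*(a - 2)^2*(a + 1)*(a - 5)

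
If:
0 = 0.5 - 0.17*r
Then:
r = 2.94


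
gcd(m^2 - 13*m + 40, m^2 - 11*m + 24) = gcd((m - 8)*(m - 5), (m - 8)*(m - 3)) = m - 8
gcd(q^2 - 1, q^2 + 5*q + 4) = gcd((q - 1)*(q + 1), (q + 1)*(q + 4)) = q + 1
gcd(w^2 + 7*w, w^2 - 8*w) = w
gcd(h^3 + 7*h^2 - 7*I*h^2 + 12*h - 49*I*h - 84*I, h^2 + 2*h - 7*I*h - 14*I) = h - 7*I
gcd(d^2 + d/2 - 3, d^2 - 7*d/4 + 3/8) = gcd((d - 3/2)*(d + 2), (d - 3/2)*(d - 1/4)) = d - 3/2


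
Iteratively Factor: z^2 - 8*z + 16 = (z - 4)*(z - 4)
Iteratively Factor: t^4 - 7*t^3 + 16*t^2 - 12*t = (t - 2)*(t^3 - 5*t^2 + 6*t) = t*(t - 2)*(t^2 - 5*t + 6) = t*(t - 2)^2*(t - 3)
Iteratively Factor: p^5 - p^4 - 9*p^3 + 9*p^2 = (p)*(p^4 - p^3 - 9*p^2 + 9*p) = p*(p + 3)*(p^3 - 4*p^2 + 3*p) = p^2*(p + 3)*(p^2 - 4*p + 3) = p^2*(p - 1)*(p + 3)*(p - 3)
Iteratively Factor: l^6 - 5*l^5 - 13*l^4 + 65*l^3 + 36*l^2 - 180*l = (l + 3)*(l^5 - 8*l^4 + 11*l^3 + 32*l^2 - 60*l) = (l + 2)*(l + 3)*(l^4 - 10*l^3 + 31*l^2 - 30*l) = (l - 5)*(l + 2)*(l + 3)*(l^3 - 5*l^2 + 6*l) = (l - 5)*(l - 3)*(l + 2)*(l + 3)*(l^2 - 2*l) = l*(l - 5)*(l - 3)*(l + 2)*(l + 3)*(l - 2)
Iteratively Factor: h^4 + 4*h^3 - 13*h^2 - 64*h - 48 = (h + 4)*(h^3 - 13*h - 12) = (h + 1)*(h + 4)*(h^2 - h - 12) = (h + 1)*(h + 3)*(h + 4)*(h - 4)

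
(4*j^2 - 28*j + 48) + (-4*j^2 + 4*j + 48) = 96 - 24*j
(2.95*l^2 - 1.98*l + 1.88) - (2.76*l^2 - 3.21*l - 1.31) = 0.19*l^2 + 1.23*l + 3.19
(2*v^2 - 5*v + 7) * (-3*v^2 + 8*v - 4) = -6*v^4 + 31*v^3 - 69*v^2 + 76*v - 28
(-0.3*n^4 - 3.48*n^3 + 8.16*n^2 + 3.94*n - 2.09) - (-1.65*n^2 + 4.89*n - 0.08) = -0.3*n^4 - 3.48*n^3 + 9.81*n^2 - 0.95*n - 2.01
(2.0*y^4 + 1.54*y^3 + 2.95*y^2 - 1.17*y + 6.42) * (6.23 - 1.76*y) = -3.52*y^5 + 9.7496*y^4 + 4.4022*y^3 + 20.4377*y^2 - 18.5883*y + 39.9966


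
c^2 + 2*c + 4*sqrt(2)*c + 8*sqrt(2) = (c + 2)*(c + 4*sqrt(2))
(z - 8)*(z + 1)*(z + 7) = z^3 - 57*z - 56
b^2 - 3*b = b*(b - 3)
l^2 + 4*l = l*(l + 4)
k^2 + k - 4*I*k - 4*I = (k + 1)*(k - 4*I)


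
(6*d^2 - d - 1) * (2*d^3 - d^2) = 12*d^5 - 8*d^4 - d^3 + d^2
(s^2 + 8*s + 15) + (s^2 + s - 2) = 2*s^2 + 9*s + 13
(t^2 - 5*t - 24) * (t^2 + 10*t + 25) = t^4 + 5*t^3 - 49*t^2 - 365*t - 600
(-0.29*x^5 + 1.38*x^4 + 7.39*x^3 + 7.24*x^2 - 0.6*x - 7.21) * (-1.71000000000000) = 0.4959*x^5 - 2.3598*x^4 - 12.6369*x^3 - 12.3804*x^2 + 1.026*x + 12.3291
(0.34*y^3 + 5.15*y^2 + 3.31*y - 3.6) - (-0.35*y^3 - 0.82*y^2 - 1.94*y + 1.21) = 0.69*y^3 + 5.97*y^2 + 5.25*y - 4.81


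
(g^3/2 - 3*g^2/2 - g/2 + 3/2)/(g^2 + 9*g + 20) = (g^3 - 3*g^2 - g + 3)/(2*(g^2 + 9*g + 20))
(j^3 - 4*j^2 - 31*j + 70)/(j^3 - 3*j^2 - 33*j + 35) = (j - 2)/(j - 1)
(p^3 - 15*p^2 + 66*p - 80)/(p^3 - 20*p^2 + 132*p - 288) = (p^2 - 7*p + 10)/(p^2 - 12*p + 36)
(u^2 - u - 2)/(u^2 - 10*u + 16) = (u + 1)/(u - 8)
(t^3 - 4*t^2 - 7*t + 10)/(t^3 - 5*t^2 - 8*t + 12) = (t - 5)/(t - 6)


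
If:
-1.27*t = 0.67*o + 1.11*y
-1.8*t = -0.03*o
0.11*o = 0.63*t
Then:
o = 0.00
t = 0.00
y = 0.00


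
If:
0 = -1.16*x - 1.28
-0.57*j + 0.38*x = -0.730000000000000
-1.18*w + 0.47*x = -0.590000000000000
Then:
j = 0.55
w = 0.06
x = -1.10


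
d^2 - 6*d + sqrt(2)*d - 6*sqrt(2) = (d - 6)*(d + sqrt(2))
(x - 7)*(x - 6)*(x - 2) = x^3 - 15*x^2 + 68*x - 84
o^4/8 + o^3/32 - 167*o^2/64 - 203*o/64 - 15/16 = (o/4 + 1)*(o/2 + 1/4)*(o - 5)*(o + 3/4)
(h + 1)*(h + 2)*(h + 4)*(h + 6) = h^4 + 13*h^3 + 56*h^2 + 92*h + 48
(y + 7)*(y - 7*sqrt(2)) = y^2 - 7*sqrt(2)*y + 7*y - 49*sqrt(2)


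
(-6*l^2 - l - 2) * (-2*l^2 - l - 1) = 12*l^4 + 8*l^3 + 11*l^2 + 3*l + 2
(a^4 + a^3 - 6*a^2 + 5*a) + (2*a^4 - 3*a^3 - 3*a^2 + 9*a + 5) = 3*a^4 - 2*a^3 - 9*a^2 + 14*a + 5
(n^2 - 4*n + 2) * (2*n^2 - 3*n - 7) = 2*n^4 - 11*n^3 + 9*n^2 + 22*n - 14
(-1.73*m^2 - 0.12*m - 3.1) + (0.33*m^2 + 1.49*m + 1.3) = -1.4*m^2 + 1.37*m - 1.8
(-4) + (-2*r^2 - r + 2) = -2*r^2 - r - 2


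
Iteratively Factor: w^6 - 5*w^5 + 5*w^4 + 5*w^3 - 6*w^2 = (w - 1)*(w^5 - 4*w^4 + w^3 + 6*w^2) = (w - 2)*(w - 1)*(w^4 - 2*w^3 - 3*w^2) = (w - 3)*(w - 2)*(w - 1)*(w^3 + w^2) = w*(w - 3)*(w - 2)*(w - 1)*(w^2 + w) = w*(w - 3)*(w - 2)*(w - 1)*(w + 1)*(w)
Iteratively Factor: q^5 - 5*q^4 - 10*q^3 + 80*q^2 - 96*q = (q - 3)*(q^4 - 2*q^3 - 16*q^2 + 32*q) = q*(q - 3)*(q^3 - 2*q^2 - 16*q + 32) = q*(q - 3)*(q + 4)*(q^2 - 6*q + 8) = q*(q - 3)*(q - 2)*(q + 4)*(q - 4)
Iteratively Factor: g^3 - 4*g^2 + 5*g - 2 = (g - 1)*(g^2 - 3*g + 2) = (g - 2)*(g - 1)*(g - 1)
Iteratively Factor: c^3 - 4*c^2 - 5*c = (c + 1)*(c^2 - 5*c) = c*(c + 1)*(c - 5)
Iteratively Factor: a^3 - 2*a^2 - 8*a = (a + 2)*(a^2 - 4*a) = (a - 4)*(a + 2)*(a)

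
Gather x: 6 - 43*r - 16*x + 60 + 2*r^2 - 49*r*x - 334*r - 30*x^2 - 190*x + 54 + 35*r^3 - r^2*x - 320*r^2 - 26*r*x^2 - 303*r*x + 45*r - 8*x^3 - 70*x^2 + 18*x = 35*r^3 - 318*r^2 - 332*r - 8*x^3 + x^2*(-26*r - 100) + x*(-r^2 - 352*r - 188) + 120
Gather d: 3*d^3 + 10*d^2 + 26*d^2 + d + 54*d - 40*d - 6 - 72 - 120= 3*d^3 + 36*d^2 + 15*d - 198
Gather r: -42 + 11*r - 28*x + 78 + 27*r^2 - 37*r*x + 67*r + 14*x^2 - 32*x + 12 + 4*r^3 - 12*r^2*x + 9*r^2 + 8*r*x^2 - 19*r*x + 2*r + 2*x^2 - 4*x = 4*r^3 + r^2*(36 - 12*x) + r*(8*x^2 - 56*x + 80) + 16*x^2 - 64*x + 48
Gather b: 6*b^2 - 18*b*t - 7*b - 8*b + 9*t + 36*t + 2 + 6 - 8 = 6*b^2 + b*(-18*t - 15) + 45*t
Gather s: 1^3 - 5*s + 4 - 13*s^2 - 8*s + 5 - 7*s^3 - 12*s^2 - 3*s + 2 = -7*s^3 - 25*s^2 - 16*s + 12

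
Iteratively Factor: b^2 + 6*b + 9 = (b + 3)*(b + 3)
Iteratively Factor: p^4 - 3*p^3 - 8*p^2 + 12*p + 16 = (p - 4)*(p^3 + p^2 - 4*p - 4) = (p - 4)*(p - 2)*(p^2 + 3*p + 2) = (p - 4)*(p - 2)*(p + 2)*(p + 1)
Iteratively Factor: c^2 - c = (c)*(c - 1)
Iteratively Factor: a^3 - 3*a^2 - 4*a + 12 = (a - 3)*(a^2 - 4) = (a - 3)*(a + 2)*(a - 2)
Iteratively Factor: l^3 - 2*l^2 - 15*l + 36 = (l - 3)*(l^2 + l - 12) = (l - 3)*(l + 4)*(l - 3)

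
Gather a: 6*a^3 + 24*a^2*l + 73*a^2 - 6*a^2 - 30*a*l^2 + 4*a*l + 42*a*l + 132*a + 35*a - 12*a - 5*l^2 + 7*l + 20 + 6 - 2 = 6*a^3 + a^2*(24*l + 67) + a*(-30*l^2 + 46*l + 155) - 5*l^2 + 7*l + 24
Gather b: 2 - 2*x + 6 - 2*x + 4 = 12 - 4*x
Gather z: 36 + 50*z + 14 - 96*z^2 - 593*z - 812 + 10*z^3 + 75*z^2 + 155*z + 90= 10*z^3 - 21*z^2 - 388*z - 672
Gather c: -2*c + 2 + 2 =4 - 2*c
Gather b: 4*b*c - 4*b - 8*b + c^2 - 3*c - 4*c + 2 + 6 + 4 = b*(4*c - 12) + c^2 - 7*c + 12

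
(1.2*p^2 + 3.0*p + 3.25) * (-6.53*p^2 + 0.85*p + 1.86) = -7.836*p^4 - 18.57*p^3 - 16.4405*p^2 + 8.3425*p + 6.045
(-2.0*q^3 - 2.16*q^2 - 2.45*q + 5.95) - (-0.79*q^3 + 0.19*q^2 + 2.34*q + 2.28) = -1.21*q^3 - 2.35*q^2 - 4.79*q + 3.67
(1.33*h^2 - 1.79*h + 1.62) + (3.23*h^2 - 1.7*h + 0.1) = 4.56*h^2 - 3.49*h + 1.72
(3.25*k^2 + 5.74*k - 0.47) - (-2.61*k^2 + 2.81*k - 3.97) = 5.86*k^2 + 2.93*k + 3.5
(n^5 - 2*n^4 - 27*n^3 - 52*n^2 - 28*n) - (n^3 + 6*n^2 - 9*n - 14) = n^5 - 2*n^4 - 28*n^3 - 58*n^2 - 19*n + 14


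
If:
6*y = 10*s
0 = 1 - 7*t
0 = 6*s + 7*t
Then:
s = -1/6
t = 1/7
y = -5/18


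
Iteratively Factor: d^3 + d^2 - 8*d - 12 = (d - 3)*(d^2 + 4*d + 4) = (d - 3)*(d + 2)*(d + 2)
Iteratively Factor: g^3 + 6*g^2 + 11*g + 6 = (g + 1)*(g^2 + 5*g + 6) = (g + 1)*(g + 2)*(g + 3)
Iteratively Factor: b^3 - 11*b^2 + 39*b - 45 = (b - 3)*(b^2 - 8*b + 15) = (b - 5)*(b - 3)*(b - 3)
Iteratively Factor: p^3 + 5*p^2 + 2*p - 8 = (p + 2)*(p^2 + 3*p - 4) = (p + 2)*(p + 4)*(p - 1)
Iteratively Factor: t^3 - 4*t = (t + 2)*(t^2 - 2*t) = (t - 2)*(t + 2)*(t)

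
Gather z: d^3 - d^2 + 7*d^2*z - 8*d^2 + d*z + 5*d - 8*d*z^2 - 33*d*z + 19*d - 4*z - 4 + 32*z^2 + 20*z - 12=d^3 - 9*d^2 + 24*d + z^2*(32 - 8*d) + z*(7*d^2 - 32*d + 16) - 16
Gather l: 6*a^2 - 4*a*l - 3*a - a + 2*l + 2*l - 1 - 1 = 6*a^2 - 4*a + l*(4 - 4*a) - 2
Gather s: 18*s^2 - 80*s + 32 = 18*s^2 - 80*s + 32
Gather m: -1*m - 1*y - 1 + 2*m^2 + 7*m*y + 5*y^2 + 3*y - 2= 2*m^2 + m*(7*y - 1) + 5*y^2 + 2*y - 3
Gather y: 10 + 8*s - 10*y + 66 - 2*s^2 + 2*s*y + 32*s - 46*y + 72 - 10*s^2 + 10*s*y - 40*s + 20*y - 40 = -12*s^2 + y*(12*s - 36) + 108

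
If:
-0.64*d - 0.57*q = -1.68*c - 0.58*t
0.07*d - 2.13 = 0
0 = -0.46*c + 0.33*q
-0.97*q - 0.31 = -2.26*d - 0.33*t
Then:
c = 42.86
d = 30.43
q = 59.74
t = -31.85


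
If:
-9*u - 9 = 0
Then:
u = -1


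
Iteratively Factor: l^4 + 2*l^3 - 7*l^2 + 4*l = (l)*(l^3 + 2*l^2 - 7*l + 4) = l*(l - 1)*(l^2 + 3*l - 4) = l*(l - 1)*(l + 4)*(l - 1)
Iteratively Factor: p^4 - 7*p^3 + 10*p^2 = (p - 5)*(p^3 - 2*p^2) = p*(p - 5)*(p^2 - 2*p) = p^2*(p - 5)*(p - 2)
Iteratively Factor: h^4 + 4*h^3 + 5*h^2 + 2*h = (h + 2)*(h^3 + 2*h^2 + h) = (h + 1)*(h + 2)*(h^2 + h) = (h + 1)^2*(h + 2)*(h)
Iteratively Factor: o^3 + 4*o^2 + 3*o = (o + 3)*(o^2 + o) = (o + 1)*(o + 3)*(o)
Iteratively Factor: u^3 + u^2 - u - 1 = (u + 1)*(u^2 - 1) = (u - 1)*(u + 1)*(u + 1)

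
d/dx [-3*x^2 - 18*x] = -6*x - 18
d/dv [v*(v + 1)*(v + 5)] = 3*v^2 + 12*v + 5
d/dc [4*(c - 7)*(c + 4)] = 8*c - 12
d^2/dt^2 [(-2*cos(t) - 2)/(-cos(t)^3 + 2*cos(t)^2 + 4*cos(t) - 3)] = 2*(39*(1 - cos(t)^2)^2 - 4*cos(t)^7 - 3*cos(t)^6 + 8*cos(t)^5 - 49*cos(t)^3 - 10*cos(t)^2 + 45*cos(t) + 29)/((cos(t) - 3)^3*(cos(t)^2 + cos(t) - 1)^3)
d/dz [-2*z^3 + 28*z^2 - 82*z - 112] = -6*z^2 + 56*z - 82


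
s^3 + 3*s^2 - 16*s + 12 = (s - 2)*(s - 1)*(s + 6)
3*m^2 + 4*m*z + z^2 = (m + z)*(3*m + z)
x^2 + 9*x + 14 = (x + 2)*(x + 7)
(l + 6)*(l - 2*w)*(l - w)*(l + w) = l^4 - 2*l^3*w + 6*l^3 - l^2*w^2 - 12*l^2*w + 2*l*w^3 - 6*l*w^2 + 12*w^3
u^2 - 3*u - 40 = (u - 8)*(u + 5)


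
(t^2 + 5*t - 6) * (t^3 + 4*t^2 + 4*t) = t^5 + 9*t^4 + 18*t^3 - 4*t^2 - 24*t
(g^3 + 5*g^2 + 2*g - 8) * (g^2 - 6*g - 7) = g^5 - g^4 - 35*g^3 - 55*g^2 + 34*g + 56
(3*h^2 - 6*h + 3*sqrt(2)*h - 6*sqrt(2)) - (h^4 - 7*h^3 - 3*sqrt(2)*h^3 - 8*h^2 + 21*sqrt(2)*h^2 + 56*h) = -h^4 + 3*sqrt(2)*h^3 + 7*h^3 - 21*sqrt(2)*h^2 + 11*h^2 - 62*h + 3*sqrt(2)*h - 6*sqrt(2)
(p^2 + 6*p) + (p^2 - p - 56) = 2*p^2 + 5*p - 56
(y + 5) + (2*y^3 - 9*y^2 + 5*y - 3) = 2*y^3 - 9*y^2 + 6*y + 2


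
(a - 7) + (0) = a - 7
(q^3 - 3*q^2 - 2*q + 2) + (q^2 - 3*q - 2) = q^3 - 2*q^2 - 5*q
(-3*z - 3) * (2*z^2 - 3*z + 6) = -6*z^3 + 3*z^2 - 9*z - 18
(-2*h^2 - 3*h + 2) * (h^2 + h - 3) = -2*h^4 - 5*h^3 + 5*h^2 + 11*h - 6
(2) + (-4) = -2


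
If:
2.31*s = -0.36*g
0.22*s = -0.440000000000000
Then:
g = 12.83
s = -2.00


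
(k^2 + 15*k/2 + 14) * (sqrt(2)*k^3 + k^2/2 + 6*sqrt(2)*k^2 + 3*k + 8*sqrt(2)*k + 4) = sqrt(2)*k^5 + k^4/2 + 27*sqrt(2)*k^4/2 + 27*k^3/4 + 67*sqrt(2)*k^3 + 67*k^2/2 + 144*sqrt(2)*k^2 + 72*k + 112*sqrt(2)*k + 56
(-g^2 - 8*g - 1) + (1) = -g^2 - 8*g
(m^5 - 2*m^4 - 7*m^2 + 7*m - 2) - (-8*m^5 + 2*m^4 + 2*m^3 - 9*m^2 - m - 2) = 9*m^5 - 4*m^4 - 2*m^3 + 2*m^2 + 8*m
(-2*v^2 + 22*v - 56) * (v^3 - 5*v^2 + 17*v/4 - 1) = -2*v^5 + 32*v^4 - 349*v^3/2 + 751*v^2/2 - 260*v + 56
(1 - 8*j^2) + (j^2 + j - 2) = -7*j^2 + j - 1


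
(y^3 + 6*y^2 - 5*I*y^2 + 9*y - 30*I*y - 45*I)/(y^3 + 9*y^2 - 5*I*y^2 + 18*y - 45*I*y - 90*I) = (y + 3)/(y + 6)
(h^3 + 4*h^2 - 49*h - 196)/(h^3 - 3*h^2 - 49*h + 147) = (h + 4)/(h - 3)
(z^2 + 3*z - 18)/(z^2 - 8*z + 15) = (z + 6)/(z - 5)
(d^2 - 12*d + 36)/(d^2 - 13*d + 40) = (d^2 - 12*d + 36)/(d^2 - 13*d + 40)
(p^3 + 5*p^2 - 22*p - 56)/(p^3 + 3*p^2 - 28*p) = (p + 2)/p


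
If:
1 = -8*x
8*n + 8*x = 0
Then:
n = 1/8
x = -1/8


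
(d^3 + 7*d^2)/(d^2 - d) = d*(d + 7)/(d - 1)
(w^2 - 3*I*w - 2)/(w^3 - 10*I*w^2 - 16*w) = (w - I)/(w*(w - 8*I))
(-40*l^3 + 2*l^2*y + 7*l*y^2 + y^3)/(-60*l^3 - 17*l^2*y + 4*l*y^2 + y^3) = (-8*l^2 + 2*l*y + y^2)/(-12*l^2 - l*y + y^2)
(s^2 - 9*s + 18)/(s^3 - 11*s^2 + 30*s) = (s - 3)/(s*(s - 5))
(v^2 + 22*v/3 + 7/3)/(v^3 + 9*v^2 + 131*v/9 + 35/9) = 3/(3*v + 5)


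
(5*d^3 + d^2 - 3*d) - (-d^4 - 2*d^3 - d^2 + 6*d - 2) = d^4 + 7*d^3 + 2*d^2 - 9*d + 2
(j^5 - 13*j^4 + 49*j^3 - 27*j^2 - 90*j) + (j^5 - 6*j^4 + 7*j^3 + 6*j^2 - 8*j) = 2*j^5 - 19*j^4 + 56*j^3 - 21*j^2 - 98*j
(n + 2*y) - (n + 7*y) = -5*y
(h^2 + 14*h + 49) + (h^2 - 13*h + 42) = 2*h^2 + h + 91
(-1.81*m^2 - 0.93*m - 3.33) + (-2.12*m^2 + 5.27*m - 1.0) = -3.93*m^2 + 4.34*m - 4.33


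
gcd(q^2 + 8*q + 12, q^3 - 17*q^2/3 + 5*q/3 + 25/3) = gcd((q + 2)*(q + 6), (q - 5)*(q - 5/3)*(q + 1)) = 1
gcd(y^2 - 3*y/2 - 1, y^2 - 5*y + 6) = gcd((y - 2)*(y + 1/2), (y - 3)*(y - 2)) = y - 2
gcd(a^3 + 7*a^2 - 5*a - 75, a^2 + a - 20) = a + 5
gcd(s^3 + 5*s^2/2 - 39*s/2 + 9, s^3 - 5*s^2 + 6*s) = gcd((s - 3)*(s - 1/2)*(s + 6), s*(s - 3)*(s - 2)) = s - 3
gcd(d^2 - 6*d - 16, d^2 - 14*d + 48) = d - 8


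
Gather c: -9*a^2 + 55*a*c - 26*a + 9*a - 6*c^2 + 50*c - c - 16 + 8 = -9*a^2 - 17*a - 6*c^2 + c*(55*a + 49) - 8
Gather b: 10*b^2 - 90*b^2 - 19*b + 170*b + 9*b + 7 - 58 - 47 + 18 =-80*b^2 + 160*b - 80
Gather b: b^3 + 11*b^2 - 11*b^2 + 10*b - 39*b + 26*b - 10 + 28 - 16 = b^3 - 3*b + 2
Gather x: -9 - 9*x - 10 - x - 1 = -10*x - 20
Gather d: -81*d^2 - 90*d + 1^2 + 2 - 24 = -81*d^2 - 90*d - 21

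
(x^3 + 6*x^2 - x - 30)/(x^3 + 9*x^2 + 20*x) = (x^2 + x - 6)/(x*(x + 4))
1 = 1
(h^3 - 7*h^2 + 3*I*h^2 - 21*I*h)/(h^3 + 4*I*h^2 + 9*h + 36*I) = h*(h - 7)/(h^2 + I*h + 12)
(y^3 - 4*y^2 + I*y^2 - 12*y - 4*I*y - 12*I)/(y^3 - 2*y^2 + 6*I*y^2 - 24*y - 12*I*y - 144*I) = (y^2 + y*(2 + I) + 2*I)/(y^2 + y*(4 + 6*I) + 24*I)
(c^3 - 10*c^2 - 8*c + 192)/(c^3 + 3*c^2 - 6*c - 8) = (c^2 - 14*c + 48)/(c^2 - c - 2)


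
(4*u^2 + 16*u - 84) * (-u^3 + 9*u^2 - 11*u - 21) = -4*u^5 + 20*u^4 + 184*u^3 - 1016*u^2 + 588*u + 1764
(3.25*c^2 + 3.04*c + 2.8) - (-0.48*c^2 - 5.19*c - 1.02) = 3.73*c^2 + 8.23*c + 3.82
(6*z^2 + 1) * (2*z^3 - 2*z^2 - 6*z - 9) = 12*z^5 - 12*z^4 - 34*z^3 - 56*z^2 - 6*z - 9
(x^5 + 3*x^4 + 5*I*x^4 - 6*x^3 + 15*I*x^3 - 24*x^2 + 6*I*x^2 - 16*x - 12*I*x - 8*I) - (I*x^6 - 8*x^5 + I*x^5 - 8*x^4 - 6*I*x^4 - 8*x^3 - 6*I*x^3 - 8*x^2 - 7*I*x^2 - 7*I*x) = -I*x^6 + 9*x^5 - I*x^5 + 11*x^4 + 11*I*x^4 + 2*x^3 + 21*I*x^3 - 16*x^2 + 13*I*x^2 - 16*x - 5*I*x - 8*I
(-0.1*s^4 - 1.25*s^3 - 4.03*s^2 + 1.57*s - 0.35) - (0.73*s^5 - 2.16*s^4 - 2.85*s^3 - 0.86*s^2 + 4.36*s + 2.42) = -0.73*s^5 + 2.06*s^4 + 1.6*s^3 - 3.17*s^2 - 2.79*s - 2.77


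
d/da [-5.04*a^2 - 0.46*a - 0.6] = -10.08*a - 0.46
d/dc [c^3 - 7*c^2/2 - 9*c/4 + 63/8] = 3*c^2 - 7*c - 9/4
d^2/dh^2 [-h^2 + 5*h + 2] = -2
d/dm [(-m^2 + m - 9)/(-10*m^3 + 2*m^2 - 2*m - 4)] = ((2*m - 1)*(5*m^3 - m^2 + m + 2) - (m^2 - m + 9)*(15*m^2 - 2*m + 1))/(2*(5*m^3 - m^2 + m + 2)^2)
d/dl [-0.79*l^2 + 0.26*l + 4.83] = 0.26 - 1.58*l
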